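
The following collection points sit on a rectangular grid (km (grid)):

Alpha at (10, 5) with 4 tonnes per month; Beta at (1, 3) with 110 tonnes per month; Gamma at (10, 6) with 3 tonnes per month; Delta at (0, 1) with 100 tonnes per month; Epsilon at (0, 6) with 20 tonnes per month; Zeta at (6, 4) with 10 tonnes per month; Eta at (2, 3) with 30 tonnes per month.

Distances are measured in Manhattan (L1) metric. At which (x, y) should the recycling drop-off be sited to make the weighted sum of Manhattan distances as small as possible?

(1, 3)

Manhattan distance separates: Σwᵢ(|x−xᵢ|+|y−yᵢ|) = Σwᵢ|x−xᵢ| + Σwᵢ|y−yᵢ|, so x and y are optimised independently as 1-D weighted medians.
Total weight W = 277; half = 138.5.
x-coordinate, sorted with cumulative weight:
  x=0 (Delta, w=100) cum 100
  x=0 (Epsilon, w=20) cum 120
  x=1 (Beta, w=110) cum 230  ← median
  x=2 (Eta, w=30) cum 260
  x=6 (Zeta, w=10) cum 270
  x=10 (Alpha, w=4) cum 274
  x=10 (Gamma, w=3) cum 277
⇒ x* = 1
y-coordinate, sorted with cumulative weight:
  y=1 (Delta, w=100) cum 100
  y=3 (Beta, w=110) cum 210  ← median
  y=3 (Eta, w=30) cum 240
  y=4 (Zeta, w=10) cum 250
  y=5 (Alpha, w=4) cum 254
  y=6 (Gamma, w=3) cum 257
  y=6 (Epsilon, w=20) cum 277
⇒ y* = 3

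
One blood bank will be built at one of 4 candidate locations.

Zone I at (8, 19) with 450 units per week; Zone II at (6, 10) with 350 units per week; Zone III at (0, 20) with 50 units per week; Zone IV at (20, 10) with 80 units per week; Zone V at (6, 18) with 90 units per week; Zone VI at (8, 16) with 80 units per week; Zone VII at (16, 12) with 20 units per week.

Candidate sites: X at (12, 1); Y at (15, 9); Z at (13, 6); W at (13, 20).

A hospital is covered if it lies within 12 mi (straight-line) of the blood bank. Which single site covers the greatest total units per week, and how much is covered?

Coverage radius r = 12 mi; a point is covered iff (Δx)²+(Δy)² ≤ 12² = 144.
  X (12, 1): covers {Zone II, Zone VII} → 370
  Y (15, 9): covers {Zone II, Zone IV, Zone VI, Zone VII} → 530
  Z (13, 6): covers {Zone II, Zone IV, Zone VI, Zone VII} → 530
  W (13, 20): covers {Zone I, Zone V, Zone VI, Zone VII} → 640
Maximum coverage at W: 640 units per week.

W, covering 640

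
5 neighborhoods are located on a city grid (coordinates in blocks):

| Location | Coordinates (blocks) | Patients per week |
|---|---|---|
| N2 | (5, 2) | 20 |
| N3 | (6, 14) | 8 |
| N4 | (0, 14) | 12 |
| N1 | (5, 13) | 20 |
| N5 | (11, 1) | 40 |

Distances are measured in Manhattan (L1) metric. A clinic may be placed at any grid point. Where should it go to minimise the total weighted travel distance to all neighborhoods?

(5, 2)

Manhattan distance separates: Σwᵢ(|x−xᵢ|+|y−yᵢ|) = Σwᵢ|x−xᵢ| + Σwᵢ|y−yᵢ|, so x and y are optimised independently as 1-D weighted medians.
Total weight W = 100; half = 50.
x-coordinate, sorted with cumulative weight:
  x=0 (N4, w=12) cum 12
  x=5 (N2, w=20) cum 32
  x=5 (N1, w=20) cum 52  ← median
  x=6 (N3, w=8) cum 60
  x=11 (N5, w=40) cum 100
⇒ x* = 5
y-coordinate, sorted with cumulative weight:
  y=1 (N5, w=40) cum 40
  y=2 (N2, w=20) cum 60  ← median
  y=13 (N1, w=20) cum 80
  y=14 (N3, w=8) cum 88
  y=14 (N4, w=12) cum 100
⇒ y* = 2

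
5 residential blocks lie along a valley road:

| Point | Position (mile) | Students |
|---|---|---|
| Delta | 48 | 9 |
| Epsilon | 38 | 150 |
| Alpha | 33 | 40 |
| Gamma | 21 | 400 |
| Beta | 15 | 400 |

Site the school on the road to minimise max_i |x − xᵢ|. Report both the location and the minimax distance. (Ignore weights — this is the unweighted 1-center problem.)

location 31.5, max distance 16.5

The 1-center on a line is the midpoint of the two extreme points: leftmost at 15, rightmost at 48.
Optimal location = (15 + 48)/2 = 31.5; maximum distance = (48 − 15)/2 = 16.5.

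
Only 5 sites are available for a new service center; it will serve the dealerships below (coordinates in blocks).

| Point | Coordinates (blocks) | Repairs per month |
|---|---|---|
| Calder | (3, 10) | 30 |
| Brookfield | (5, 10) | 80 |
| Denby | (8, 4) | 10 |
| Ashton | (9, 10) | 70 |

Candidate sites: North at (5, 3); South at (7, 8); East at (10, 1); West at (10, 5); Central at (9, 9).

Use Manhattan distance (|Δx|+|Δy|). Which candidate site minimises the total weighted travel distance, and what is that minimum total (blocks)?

Central, total 740 blocks

Total weighted distance at each candidate:
  North (5, 3): total = 1640
  South (7, 8): total = 830
  East (10, 1): total = 2350
  West (10, 5): total = 1610
  Central (9, 9): total = 740
Minimum is at Central with total 740 blocks.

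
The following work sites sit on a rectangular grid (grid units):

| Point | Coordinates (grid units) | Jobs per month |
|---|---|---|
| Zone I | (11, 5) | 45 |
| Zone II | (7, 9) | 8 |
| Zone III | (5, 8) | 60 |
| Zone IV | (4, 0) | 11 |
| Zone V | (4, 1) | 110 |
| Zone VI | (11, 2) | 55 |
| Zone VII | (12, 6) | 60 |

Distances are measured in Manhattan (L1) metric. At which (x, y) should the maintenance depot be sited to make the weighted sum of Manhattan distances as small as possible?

Manhattan distance separates: Σwᵢ(|x−xᵢ|+|y−yᵢ|) = Σwᵢ|x−xᵢ| + Σwᵢ|y−yᵢ|, so x and y are optimised independently as 1-D weighted medians.
Total weight W = 349; half = 174.5.
x-coordinate, sorted with cumulative weight:
  x=4 (Zone IV, w=11) cum 11
  x=4 (Zone V, w=110) cum 121
  x=5 (Zone III, w=60) cum 181  ← median
  x=7 (Zone II, w=8) cum 189
  x=11 (Zone I, w=45) cum 234
  x=11 (Zone VI, w=55) cum 289
  x=12 (Zone VII, w=60) cum 349
⇒ x* = 5
y-coordinate, sorted with cumulative weight:
  y=0 (Zone IV, w=11) cum 11
  y=1 (Zone V, w=110) cum 121
  y=2 (Zone VI, w=55) cum 176  ← median
  y=5 (Zone I, w=45) cum 221
  y=6 (Zone VII, w=60) cum 281
  y=8 (Zone III, w=60) cum 341
  y=9 (Zone II, w=8) cum 349
⇒ y* = 2

(5, 2)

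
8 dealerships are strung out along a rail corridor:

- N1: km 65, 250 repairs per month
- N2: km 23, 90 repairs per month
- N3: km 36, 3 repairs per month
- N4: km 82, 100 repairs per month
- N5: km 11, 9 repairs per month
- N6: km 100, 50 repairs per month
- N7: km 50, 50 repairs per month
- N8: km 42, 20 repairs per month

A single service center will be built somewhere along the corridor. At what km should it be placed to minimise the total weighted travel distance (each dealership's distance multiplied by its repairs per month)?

For a sum of weighted absolute distances on a line, the optimum is the weighted median (not the mean). Total weight W = 572; half-weight = 286.
Sort by position and accumulate weight:
  km 11 (N5, w=9) → cum 9
  km 23 (N2, w=90) → cum 99
  km 36 (N3, w=3) → cum 102
  km 42 (N8, w=20) → cum 122
  km 50 (N7, w=50) → cum 172
  km 65 (N1, w=250) → cum 422  ≥ 286 → median here
  km 82 (N4, w=100) → cum 522
  km 100 (N6, w=50) → cum 572
Optimal location: km 65.

x = 65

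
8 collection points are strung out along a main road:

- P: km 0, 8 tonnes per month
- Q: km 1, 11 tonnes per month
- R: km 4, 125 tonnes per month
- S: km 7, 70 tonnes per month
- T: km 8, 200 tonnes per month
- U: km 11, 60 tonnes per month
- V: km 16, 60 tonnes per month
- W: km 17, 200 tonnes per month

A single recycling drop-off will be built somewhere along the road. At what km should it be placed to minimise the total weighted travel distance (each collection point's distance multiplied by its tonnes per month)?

x = 8

For a sum of weighted absolute distances on a line, the optimum is the weighted median (not the mean). Total weight W = 734; half-weight = 367.
Sort by position and accumulate weight:
  km 0 (P, w=8) → cum 8
  km 1 (Q, w=11) → cum 19
  km 4 (R, w=125) → cum 144
  km 7 (S, w=70) → cum 214
  km 8 (T, w=200) → cum 414  ≥ 367 → median here
  km 11 (U, w=60) → cum 474
  km 16 (V, w=60) → cum 534
  km 17 (W, w=200) → cum 734
Optimal location: km 8.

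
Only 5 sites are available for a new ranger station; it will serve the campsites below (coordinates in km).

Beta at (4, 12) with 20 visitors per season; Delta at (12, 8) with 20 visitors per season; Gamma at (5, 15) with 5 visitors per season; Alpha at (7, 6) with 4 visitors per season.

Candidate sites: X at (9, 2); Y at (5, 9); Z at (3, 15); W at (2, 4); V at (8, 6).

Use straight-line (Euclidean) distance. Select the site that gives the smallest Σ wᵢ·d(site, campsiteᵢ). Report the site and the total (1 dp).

Total weighted distance at each candidate:
  X (9, 2): total = 443.7
  Y (5, 9): total = 249.1
  Z (3, 15): total = 340.7
  W (2, 4): total = 458.9
  V (8, 6): total = 285.1
Minimum is at Y with total 249.1 km.

Y, total 249.1 km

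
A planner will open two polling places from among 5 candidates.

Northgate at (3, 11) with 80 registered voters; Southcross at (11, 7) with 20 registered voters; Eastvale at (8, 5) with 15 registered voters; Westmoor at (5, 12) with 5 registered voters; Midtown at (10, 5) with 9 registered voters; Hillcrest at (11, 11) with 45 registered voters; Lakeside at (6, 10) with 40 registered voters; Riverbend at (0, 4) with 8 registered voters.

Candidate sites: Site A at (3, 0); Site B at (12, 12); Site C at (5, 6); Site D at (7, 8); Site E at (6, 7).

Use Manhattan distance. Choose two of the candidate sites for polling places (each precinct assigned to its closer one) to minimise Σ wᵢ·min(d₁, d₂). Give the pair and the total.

{Site B, Site E}, total 1086

Evaluate every pair (each demand assigned to the nearer of the two):
  {Site B, Site E}: total = 1086
  {Site B, Site D}: total = 1102
  {Site B, Site C}: total = 1170
  {Site A, Site D}: total = 1295
  {Site C, Site D}: total = 1295
  {Site D, Site E}: total = 1311
  {Site A, Site E}: total = 1385
  {Site C, Site E}: total = 1385
  {Site A, Site C}: total = 1595
  {Site A, Site B}: total = 1652
Best pair: {Site B, Site E} with total 1086.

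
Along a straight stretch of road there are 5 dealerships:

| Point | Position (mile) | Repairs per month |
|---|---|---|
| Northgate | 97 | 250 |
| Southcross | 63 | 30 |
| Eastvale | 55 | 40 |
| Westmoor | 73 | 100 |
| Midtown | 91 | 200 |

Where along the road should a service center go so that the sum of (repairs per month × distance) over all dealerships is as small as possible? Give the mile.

x = 91

For a sum of weighted absolute distances on a line, the optimum is the weighted median (not the mean). Total weight W = 620; half-weight = 310.
Sort by position and accumulate weight:
  mile 55 (Eastvale, w=40) → cum 40
  mile 63 (Southcross, w=30) → cum 70
  mile 73 (Westmoor, w=100) → cum 170
  mile 91 (Midtown, w=200) → cum 370  ≥ 310 → median here
  mile 97 (Northgate, w=250) → cum 620
Optimal location: mile 91.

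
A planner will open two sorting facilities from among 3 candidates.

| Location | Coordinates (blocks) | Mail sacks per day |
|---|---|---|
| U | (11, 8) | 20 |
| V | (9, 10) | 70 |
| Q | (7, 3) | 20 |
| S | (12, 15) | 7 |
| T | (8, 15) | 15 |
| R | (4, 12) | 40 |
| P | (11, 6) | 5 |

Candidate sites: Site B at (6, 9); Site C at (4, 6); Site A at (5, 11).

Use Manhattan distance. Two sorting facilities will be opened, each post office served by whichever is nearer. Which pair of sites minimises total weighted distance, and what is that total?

Evaluate every pair (each demand assigned to the nearer of the two):
  {Site B, Site A}: total = 842
  {Site C, Site A}: total = 947
  {Site B, Site C}: total = 959
Best pair: {Site B, Site A} with total 842.

{Site B, Site A}, total 842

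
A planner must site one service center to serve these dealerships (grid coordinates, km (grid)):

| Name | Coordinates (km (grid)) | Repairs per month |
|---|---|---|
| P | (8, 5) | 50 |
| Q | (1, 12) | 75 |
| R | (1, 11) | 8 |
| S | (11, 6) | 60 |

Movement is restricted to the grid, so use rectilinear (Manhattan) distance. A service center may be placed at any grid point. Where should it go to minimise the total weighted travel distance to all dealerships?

Manhattan distance separates: Σwᵢ(|x−xᵢ|+|y−yᵢ|) = Σwᵢ|x−xᵢ| + Σwᵢ|y−yᵢ|, so x and y are optimised independently as 1-D weighted medians.
Total weight W = 193; half = 96.5.
x-coordinate, sorted with cumulative weight:
  x=1 (Q, w=75) cum 75
  x=1 (R, w=8) cum 83
  x=8 (P, w=50) cum 133  ← median
  x=11 (S, w=60) cum 193
⇒ x* = 8
y-coordinate, sorted with cumulative weight:
  y=5 (P, w=50) cum 50
  y=6 (S, w=60) cum 110  ← median
  y=11 (R, w=8) cum 118
  y=12 (Q, w=75) cum 193
⇒ y* = 6

(8, 6)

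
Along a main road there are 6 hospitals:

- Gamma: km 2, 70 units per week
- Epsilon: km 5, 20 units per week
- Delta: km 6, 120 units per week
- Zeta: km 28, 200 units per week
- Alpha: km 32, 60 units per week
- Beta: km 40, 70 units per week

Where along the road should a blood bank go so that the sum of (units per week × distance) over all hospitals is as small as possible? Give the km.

x = 28

For a sum of weighted absolute distances on a line, the optimum is the weighted median (not the mean). Total weight W = 540; half-weight = 270.
Sort by position and accumulate weight:
  km 2 (Gamma, w=70) → cum 70
  km 5 (Epsilon, w=20) → cum 90
  km 6 (Delta, w=120) → cum 210
  km 28 (Zeta, w=200) → cum 410  ≥ 270 → median here
  km 32 (Alpha, w=60) → cum 470
  km 40 (Beta, w=70) → cum 540
Optimal location: km 28.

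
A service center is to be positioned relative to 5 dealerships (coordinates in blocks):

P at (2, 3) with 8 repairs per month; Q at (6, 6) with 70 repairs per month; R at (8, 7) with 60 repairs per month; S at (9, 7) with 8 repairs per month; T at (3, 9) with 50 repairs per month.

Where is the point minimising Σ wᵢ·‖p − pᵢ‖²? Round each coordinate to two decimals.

The minimiser of Σwᵢ‖p−pᵢ‖² is the weighted centroid p* = (Σwᵢpᵢ)/(Σwᵢ).
Σwᵢ = 196.
Σwᵢxᵢ = 8·2 + 70·6 + 60·8 + 8·9 + 50·3 = 1138.
Σwᵢyᵢ = 8·3 + 70·6 + 60·7 + 8·7 + 50·9 = 1370.
x* = 1138/196 = 5.81, y* = 1370/196 = 6.99.

(5.81, 6.99)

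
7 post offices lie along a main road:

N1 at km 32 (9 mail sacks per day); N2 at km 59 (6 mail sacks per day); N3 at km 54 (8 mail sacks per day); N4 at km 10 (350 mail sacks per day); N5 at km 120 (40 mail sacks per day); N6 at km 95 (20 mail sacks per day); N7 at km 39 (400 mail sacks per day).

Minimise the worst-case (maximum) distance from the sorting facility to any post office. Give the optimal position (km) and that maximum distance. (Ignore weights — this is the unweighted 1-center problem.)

location 65, max distance 55

The 1-center on a line is the midpoint of the two extreme points: leftmost at 10, rightmost at 120.
Optimal location = (10 + 120)/2 = 65; maximum distance = (120 − 10)/2 = 55.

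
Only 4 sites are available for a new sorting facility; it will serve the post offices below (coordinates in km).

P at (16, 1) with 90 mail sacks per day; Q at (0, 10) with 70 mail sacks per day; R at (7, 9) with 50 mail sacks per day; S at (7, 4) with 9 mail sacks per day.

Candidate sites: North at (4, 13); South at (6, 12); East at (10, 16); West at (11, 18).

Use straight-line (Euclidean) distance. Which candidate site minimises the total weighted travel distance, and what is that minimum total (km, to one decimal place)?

South, total 2011.3 km

Total weighted distance at each candidate:
  North (4, 13): total = 2212.7
  South (6, 12): total = 2011.3
  East (10, 16): total = 2762.4
  West (11, 18): total = 3170.4
Minimum is at South with total 2011.3 km.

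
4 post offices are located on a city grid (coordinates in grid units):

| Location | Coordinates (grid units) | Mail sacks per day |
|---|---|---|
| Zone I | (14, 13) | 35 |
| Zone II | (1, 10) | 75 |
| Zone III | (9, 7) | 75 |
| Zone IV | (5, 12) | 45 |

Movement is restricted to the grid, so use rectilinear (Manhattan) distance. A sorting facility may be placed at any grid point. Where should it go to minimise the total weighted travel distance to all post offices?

(5, 10)

Manhattan distance separates: Σwᵢ(|x−xᵢ|+|y−yᵢ|) = Σwᵢ|x−xᵢ| + Σwᵢ|y−yᵢ|, so x and y are optimised independently as 1-D weighted medians.
Total weight W = 230; half = 115.
x-coordinate, sorted with cumulative weight:
  x=1 (Zone II, w=75) cum 75
  x=5 (Zone IV, w=45) cum 120  ← median
  x=9 (Zone III, w=75) cum 195
  x=14 (Zone I, w=35) cum 230
⇒ x* = 5
y-coordinate, sorted with cumulative weight:
  y=7 (Zone III, w=75) cum 75
  y=10 (Zone II, w=75) cum 150  ← median
  y=12 (Zone IV, w=45) cum 195
  y=13 (Zone I, w=35) cum 230
⇒ y* = 10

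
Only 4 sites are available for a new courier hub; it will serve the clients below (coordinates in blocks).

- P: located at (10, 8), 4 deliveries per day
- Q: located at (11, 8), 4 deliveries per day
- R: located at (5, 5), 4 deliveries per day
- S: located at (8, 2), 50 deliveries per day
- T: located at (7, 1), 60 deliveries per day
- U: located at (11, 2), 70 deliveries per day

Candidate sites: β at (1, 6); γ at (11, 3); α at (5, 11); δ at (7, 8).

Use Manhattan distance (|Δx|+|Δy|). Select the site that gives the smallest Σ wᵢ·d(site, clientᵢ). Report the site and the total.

Total weighted distance at each candidate:
  β (1, 6): total = 2302
  γ (11, 3): total = 706
  α (5, 11): total = 2462
  δ (7, 8): total = 1518
Minimum is at γ with total 706 blocks.

γ, total 706 blocks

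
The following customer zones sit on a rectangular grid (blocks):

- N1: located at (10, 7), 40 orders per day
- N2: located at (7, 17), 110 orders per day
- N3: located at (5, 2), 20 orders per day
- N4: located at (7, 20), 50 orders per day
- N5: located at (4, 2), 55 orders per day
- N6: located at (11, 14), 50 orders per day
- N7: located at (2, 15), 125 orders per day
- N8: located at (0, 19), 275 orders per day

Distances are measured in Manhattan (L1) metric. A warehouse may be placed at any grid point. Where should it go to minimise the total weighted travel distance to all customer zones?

(2, 17)

Manhattan distance separates: Σwᵢ(|x−xᵢ|+|y−yᵢ|) = Σwᵢ|x−xᵢ| + Σwᵢ|y−yᵢ|, so x and y are optimised independently as 1-D weighted medians.
Total weight W = 725; half = 362.5.
x-coordinate, sorted with cumulative weight:
  x=0 (N8, w=275) cum 275
  x=2 (N7, w=125) cum 400  ← median
  x=4 (N5, w=55) cum 455
  x=5 (N3, w=20) cum 475
  x=7 (N2, w=110) cum 585
  x=7 (N4, w=50) cum 635
  x=10 (N1, w=40) cum 675
  x=11 (N6, w=50) cum 725
⇒ x* = 2
y-coordinate, sorted with cumulative weight:
  y=2 (N3, w=20) cum 20
  y=2 (N5, w=55) cum 75
  y=7 (N1, w=40) cum 115
  y=14 (N6, w=50) cum 165
  y=15 (N7, w=125) cum 290
  y=17 (N2, w=110) cum 400  ← median
  y=19 (N8, w=275) cum 675
  y=20 (N4, w=50) cum 725
⇒ y* = 17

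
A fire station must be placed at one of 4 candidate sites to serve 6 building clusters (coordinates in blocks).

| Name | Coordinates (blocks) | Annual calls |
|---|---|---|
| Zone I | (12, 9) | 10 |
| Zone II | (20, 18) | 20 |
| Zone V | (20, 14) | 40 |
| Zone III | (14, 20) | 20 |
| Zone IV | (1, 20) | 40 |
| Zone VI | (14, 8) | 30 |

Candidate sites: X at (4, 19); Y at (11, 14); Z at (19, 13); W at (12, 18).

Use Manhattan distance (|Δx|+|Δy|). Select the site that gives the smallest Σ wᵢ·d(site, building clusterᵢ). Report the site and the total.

Total weighted distance at each candidate:
  X (4, 19): total = 2370
  Y (11, 14): total = 1770
  Z (19, 13): total = 1850
  W (12, 18): total = 1690
Minimum is at W with total 1690 blocks.

W, total 1690 blocks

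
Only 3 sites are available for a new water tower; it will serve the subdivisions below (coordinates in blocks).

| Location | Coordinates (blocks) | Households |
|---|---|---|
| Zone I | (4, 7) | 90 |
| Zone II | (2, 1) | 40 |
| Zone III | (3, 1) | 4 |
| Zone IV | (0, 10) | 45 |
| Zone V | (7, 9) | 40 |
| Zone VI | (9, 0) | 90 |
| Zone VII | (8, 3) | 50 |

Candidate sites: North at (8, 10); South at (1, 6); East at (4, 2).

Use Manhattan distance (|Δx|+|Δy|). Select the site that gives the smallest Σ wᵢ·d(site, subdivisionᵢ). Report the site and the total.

East, total 2398 blocks

Total weighted distance at each candidate:
  North (8, 10): total = 3066
  South (1, 6): total = 2973
  East (4, 2): total = 2398
Minimum is at East with total 2398 blocks.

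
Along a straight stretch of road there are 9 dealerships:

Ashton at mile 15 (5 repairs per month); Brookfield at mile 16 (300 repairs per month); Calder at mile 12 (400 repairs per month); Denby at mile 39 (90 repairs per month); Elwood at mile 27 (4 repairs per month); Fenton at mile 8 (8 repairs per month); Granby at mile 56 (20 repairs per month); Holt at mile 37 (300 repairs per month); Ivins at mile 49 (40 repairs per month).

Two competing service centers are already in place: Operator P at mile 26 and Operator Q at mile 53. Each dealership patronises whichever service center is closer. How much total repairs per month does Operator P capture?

1107

The indifferent point is the midpoint (26+53)/2 = 39.5; dealerships left of it (closer to Operator P at 26) go to Operator P, those right go to Operator Q.
  Fenton at 8 (w=8) → Operator P
  Calder at 12 (w=400) → Operator P
  Ashton at 15 (w=5) → Operator P
  Brookfield at 16 (w=300) → Operator P
  Elwood at 27 (w=4) → Operator P
  Holt at 37 (w=300) → Operator P
  Denby at 39 (w=90) → Operator P
  Ivins at 49 (w=40) → Operator Q
  Granby at 56 (w=20) → Operator Q
Operator P captures 1107; Operator Q captures 60.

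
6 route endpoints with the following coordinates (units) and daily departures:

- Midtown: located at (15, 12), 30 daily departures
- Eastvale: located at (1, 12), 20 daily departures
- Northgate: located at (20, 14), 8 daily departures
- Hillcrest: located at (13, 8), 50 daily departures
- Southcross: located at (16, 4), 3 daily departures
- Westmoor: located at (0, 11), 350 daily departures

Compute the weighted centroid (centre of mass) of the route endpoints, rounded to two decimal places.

(2.88, 10.79)

The minimiser of Σwᵢ‖p−pᵢ‖² is the weighted centroid p* = (Σwᵢpᵢ)/(Σwᵢ).
Σwᵢ = 461.
Σwᵢxᵢ = 30·15 + 20·1 + 8·20 + 50·13 + 3·16 + 350·0 = 1328.
Σwᵢyᵢ = 30·12 + 20·12 + 8·14 + 50·8 + 3·4 + 350·11 = 4974.
x* = 1328/461 = 2.88, y* = 4974/461 = 10.79.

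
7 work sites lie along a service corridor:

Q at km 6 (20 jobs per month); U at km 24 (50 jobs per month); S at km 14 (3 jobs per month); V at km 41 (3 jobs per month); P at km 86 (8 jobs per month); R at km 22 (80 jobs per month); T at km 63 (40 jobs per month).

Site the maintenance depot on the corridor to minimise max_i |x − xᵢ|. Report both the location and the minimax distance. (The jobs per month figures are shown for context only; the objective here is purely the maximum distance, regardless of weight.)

The 1-center on a line is the midpoint of the two extreme points: leftmost at 6, rightmost at 86.
Optimal location = (6 + 86)/2 = 46; maximum distance = (86 − 6)/2 = 40.

location 46, max distance 40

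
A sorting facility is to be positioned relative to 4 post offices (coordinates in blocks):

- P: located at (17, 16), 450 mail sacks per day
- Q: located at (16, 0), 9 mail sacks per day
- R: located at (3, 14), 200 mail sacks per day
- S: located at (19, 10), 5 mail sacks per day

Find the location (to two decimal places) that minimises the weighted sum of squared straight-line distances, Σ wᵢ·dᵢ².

The minimiser of Σwᵢ‖p−pᵢ‖² is the weighted centroid p* = (Σwᵢpᵢ)/(Σwᵢ).
Σwᵢ = 664.
Σwᵢxᵢ = 450·17 + 9·16 + 200·3 + 5·19 = 8489.
Σwᵢyᵢ = 450·16 + 9·0 + 200·14 + 5·10 = 10050.
x* = 8489/664 = 12.78, y* = 10050/664 = 15.14.

(12.78, 15.14)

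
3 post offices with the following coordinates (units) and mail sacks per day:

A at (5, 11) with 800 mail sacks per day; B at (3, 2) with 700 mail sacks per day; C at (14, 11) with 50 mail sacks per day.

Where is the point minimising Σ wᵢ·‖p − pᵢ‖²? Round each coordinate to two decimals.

(4.39, 6.94)

The minimiser of Σwᵢ‖p−pᵢ‖² is the weighted centroid p* = (Σwᵢpᵢ)/(Σwᵢ).
Σwᵢ = 1550.
Σwᵢxᵢ = 800·5 + 700·3 + 50·14 = 6800.
Σwᵢyᵢ = 800·11 + 700·2 + 50·11 = 10750.
x* = 6800/1550 = 4.39, y* = 10750/1550 = 6.94.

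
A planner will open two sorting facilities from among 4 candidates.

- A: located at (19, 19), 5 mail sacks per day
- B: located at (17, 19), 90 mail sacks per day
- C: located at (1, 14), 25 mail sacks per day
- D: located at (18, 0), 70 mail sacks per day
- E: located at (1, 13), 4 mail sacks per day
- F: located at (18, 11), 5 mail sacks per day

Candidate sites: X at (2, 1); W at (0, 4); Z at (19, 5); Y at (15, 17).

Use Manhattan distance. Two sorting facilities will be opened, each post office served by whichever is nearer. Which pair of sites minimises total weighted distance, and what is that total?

{Z, Y}, total 1342

Evaluate every pair (each demand assigned to the nearer of the two):
  {Z, Y}: total = 1342
  {X, Y}: total = 2027
  {W, Y}: total = 2150
  {W, Z}: total = 2280
  {X, Z}: total = 2367
  {X, W}: total = 4680
Best pair: {Z, Y} with total 1342.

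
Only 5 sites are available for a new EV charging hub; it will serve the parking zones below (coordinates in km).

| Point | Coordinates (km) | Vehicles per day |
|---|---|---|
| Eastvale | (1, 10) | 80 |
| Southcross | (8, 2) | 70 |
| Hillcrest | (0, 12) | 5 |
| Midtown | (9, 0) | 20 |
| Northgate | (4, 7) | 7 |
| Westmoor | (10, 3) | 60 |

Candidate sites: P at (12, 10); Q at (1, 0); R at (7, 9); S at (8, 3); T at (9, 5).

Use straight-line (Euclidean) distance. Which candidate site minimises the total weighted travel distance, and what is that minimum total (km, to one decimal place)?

S, total 1145.0 km

Total weighted distance at each candidate:
  P (12, 10): total = 2272.3
  Q (1, 0): total = 2152.3
  R (7, 9): total = 1631.8
  S (8, 3): total = 1145.0
  T (9, 5): total = 1304.9
Minimum is at S with total 1145.0 km.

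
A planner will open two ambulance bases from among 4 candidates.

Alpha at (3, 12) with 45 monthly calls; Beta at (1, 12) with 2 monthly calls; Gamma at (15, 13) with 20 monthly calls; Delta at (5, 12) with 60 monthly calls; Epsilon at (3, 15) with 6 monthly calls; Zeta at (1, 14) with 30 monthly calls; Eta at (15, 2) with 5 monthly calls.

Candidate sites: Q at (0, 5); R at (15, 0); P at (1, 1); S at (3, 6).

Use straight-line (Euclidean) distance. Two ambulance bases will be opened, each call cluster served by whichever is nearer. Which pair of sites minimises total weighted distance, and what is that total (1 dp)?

{R, S}, total 1233.5

Evaluate every pair (each demand assigned to the nearer of the two):
  {R, S}: total = 1233.5
  {Q, S}: total = 1304.6
  {P, S}: total = 1304.6
  {Q, R}: total = 1477.3
  {Q, P}: total = 1617.5
  {R, P}: total = 1972.3
Best pair: {R, S} with total 1233.5.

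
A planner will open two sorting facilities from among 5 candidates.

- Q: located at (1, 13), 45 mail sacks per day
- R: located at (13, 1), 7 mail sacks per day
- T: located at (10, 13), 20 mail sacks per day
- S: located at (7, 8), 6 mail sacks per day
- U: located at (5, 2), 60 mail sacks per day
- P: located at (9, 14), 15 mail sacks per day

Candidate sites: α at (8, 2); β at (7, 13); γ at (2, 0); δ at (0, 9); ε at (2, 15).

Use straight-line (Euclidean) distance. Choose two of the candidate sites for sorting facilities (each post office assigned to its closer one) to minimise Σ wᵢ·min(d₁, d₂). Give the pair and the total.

Evaluate every pair (each demand assigned to the nearer of the two):
  {α, β}: total = 609.2
  {α, ε}: total = 623.8
  {β, γ}: total = 687.2
  {γ, ε}: total = 716.9
  {α, δ}: total = 807.6
  {γ, δ}: total = 891.5
  {β, δ}: total = 919.1
  {β, ε}: total = 988.9
  {δ, ε}: total = 1037.0
  {α, γ}: total = 1243.1
Best pair: {α, β} with total 609.2.

{α, β}, total 609.2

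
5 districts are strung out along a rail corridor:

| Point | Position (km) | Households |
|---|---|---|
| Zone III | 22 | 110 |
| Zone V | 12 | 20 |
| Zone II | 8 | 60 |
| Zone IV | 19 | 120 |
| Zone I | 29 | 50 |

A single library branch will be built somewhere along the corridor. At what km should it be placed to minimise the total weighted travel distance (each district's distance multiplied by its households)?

x = 19

For a sum of weighted absolute distances on a line, the optimum is the weighted median (not the mean). Total weight W = 360; half-weight = 180.
Sort by position and accumulate weight:
  km 8 (Zone II, w=60) → cum 60
  km 12 (Zone V, w=20) → cum 80
  km 19 (Zone IV, w=120) → cum 200  ≥ 180 → median here
  km 22 (Zone III, w=110) → cum 310
  km 29 (Zone I, w=50) → cum 360
Optimal location: km 19.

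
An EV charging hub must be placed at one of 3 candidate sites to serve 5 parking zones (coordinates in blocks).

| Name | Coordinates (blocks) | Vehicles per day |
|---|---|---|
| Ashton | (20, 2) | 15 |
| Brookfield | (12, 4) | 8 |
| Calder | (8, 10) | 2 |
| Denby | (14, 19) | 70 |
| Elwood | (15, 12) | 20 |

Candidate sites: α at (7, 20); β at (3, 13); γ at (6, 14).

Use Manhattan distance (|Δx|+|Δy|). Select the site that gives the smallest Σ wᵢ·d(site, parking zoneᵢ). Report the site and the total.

α, total 1535 blocks

Total weighted distance at each candidate:
  α (7, 20): total = 1535
  β (3, 13): total = 2030
  γ (6, 14): total = 1660
Minimum is at α with total 1535 blocks.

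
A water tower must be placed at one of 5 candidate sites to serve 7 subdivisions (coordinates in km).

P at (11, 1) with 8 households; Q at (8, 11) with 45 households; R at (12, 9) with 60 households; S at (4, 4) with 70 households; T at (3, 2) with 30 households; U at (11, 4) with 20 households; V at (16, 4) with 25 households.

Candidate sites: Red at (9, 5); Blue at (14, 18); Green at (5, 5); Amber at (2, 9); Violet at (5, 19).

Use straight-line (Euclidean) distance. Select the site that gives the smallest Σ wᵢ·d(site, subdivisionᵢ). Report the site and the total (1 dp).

Total weighted distance at each candidate:
  Red (9, 5): total = 1389.2
  Blue (14, 18): total = 3532.9
  Green (5, 5): total = 1448.2
  Amber (2, 9): total = 2147.6
  Violet (5, 19): total = 3622.6
Minimum is at Red with total 1389.2 km.

Red, total 1389.2 km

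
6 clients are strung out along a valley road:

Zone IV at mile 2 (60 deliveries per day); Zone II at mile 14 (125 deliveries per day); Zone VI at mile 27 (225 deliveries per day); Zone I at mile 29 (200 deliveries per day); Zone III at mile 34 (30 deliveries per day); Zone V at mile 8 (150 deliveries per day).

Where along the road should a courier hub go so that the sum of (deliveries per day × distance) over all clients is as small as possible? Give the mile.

For a sum of weighted absolute distances on a line, the optimum is the weighted median (not the mean). Total weight W = 790; half-weight = 395.
Sort by position and accumulate weight:
  mile 2 (Zone IV, w=60) → cum 60
  mile 8 (Zone V, w=150) → cum 210
  mile 14 (Zone II, w=125) → cum 335
  mile 27 (Zone VI, w=225) → cum 560  ≥ 395 → median here
  mile 29 (Zone I, w=200) → cum 760
  mile 34 (Zone III, w=30) → cum 790
Optimal location: mile 27.

x = 27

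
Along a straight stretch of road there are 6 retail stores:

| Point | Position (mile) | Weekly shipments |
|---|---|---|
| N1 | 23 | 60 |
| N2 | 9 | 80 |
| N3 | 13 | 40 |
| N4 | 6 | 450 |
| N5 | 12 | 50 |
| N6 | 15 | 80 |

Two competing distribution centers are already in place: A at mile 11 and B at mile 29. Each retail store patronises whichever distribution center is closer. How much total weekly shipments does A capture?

700

The indifferent point is the midpoint (11+29)/2 = 20; retail stores left of it (closer to A at 11) go to A, those right go to B.
  N4 at 6 (w=450) → A
  N2 at 9 (w=80) → A
  N5 at 12 (w=50) → A
  N3 at 13 (w=40) → A
  N6 at 15 (w=80) → A
  N1 at 23 (w=60) → B
A captures 700; B captures 60.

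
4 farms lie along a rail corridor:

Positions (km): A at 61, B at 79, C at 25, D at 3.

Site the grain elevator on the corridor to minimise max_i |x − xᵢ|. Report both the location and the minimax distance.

The 1-center on a line is the midpoint of the two extreme points: leftmost at 3, rightmost at 79.
Optimal location = (3 + 79)/2 = 41; maximum distance = (79 − 3)/2 = 38.

location 41, max distance 38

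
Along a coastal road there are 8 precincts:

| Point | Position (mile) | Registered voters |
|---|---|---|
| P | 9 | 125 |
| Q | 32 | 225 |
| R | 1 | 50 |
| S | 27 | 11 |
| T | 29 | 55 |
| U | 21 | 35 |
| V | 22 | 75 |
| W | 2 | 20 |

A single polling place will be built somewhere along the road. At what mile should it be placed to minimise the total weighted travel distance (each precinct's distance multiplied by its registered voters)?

For a sum of weighted absolute distances on a line, the optimum is the weighted median (not the mean). Total weight W = 596; half-weight = 298.
Sort by position and accumulate weight:
  mile 1 (R, w=50) → cum 50
  mile 2 (W, w=20) → cum 70
  mile 9 (P, w=125) → cum 195
  mile 21 (U, w=35) → cum 230
  mile 22 (V, w=75) → cum 305  ≥ 298 → median here
  mile 27 (S, w=11) → cum 316
  mile 29 (T, w=55) → cum 371
  mile 32 (Q, w=225) → cum 596
Optimal location: mile 22.

x = 22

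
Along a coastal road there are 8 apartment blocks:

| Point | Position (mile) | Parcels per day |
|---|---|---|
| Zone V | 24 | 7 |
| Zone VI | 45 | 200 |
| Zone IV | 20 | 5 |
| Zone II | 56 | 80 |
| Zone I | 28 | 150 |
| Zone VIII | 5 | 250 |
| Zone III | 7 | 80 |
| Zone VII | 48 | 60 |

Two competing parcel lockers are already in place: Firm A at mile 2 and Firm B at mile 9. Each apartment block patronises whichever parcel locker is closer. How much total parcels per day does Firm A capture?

The indifferent point is the midpoint (2+9)/2 = 5.5; apartment blocks left of it (closer to Firm A at 2) go to Firm A, those right go to Firm B.
  Zone VIII at 5 (w=250) → Firm A
  Zone III at 7 (w=80) → Firm B
  Zone IV at 20 (w=5) → Firm B
  Zone V at 24 (w=7) → Firm B
  Zone I at 28 (w=150) → Firm B
  Zone VI at 45 (w=200) → Firm B
  Zone VII at 48 (w=60) → Firm B
  Zone II at 56 (w=80) → Firm B
Firm A captures 250; Firm B captures 582.

250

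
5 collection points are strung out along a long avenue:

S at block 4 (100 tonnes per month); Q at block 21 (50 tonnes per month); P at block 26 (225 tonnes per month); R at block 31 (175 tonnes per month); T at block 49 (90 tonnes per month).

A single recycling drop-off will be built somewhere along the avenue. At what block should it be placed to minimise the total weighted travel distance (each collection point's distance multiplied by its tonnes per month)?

For a sum of weighted absolute distances on a line, the optimum is the weighted median (not the mean). Total weight W = 640; half-weight = 320.
Sort by position and accumulate weight:
  block 4 (S, w=100) → cum 100
  block 21 (Q, w=50) → cum 150
  block 26 (P, w=225) → cum 375  ≥ 320 → median here
  block 31 (R, w=175) → cum 550
  block 49 (T, w=90) → cum 640
Optimal location: block 26.

x = 26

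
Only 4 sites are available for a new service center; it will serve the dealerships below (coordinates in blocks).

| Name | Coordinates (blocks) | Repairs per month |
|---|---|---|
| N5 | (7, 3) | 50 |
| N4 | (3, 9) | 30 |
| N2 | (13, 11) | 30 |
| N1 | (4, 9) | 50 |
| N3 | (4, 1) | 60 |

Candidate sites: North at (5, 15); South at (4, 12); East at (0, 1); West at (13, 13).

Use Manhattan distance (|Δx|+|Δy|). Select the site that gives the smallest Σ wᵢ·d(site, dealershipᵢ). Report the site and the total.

Total weighted distance at each candidate:
  North (5, 15): total = 2550
  South (4, 12): total = 1830
  East (0, 1): total = 2310
  West (13, 13): total = 3190
Minimum is at South with total 1830 blocks.

South, total 1830 blocks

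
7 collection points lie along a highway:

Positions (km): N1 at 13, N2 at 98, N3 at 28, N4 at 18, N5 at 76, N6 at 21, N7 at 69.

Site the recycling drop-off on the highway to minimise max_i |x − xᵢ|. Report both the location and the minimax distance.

The 1-center on a line is the midpoint of the two extreme points: leftmost at 13, rightmost at 98.
Optimal location = (13 + 98)/2 = 55.5; maximum distance = (98 − 13)/2 = 42.5.

location 55.5, max distance 42.5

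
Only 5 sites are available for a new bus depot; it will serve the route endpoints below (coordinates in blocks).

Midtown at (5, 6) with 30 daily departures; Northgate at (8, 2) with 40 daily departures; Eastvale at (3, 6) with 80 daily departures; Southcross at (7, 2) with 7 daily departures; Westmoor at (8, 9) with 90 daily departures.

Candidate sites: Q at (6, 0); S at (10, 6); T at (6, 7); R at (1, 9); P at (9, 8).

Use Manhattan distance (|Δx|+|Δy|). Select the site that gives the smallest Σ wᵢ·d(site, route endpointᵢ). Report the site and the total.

T, total 1062 blocks

Total weighted distance at each candidate:
  Q (6, 0): total = 2101
  S (10, 6): total = 1449
  T (6, 7): total = 1062
  R (1, 9): total = 1891
  P (9, 8): total = 1336
Minimum is at T with total 1062 blocks.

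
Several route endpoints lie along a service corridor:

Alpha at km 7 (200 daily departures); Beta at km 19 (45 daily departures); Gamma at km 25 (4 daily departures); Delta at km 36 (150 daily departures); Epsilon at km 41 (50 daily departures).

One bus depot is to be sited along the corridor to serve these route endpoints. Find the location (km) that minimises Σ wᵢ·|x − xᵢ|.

For a sum of weighted absolute distances on a line, the optimum is the weighted median (not the mean). Total weight W = 449; half-weight = 224.5.
Sort by position and accumulate weight:
  km 7 (Alpha, w=200) → cum 200
  km 19 (Beta, w=45) → cum 245  ≥ 224.5 → median here
  km 25 (Gamma, w=4) → cum 249
  km 36 (Delta, w=150) → cum 399
  km 41 (Epsilon, w=50) → cum 449
Optimal location: km 19.

x = 19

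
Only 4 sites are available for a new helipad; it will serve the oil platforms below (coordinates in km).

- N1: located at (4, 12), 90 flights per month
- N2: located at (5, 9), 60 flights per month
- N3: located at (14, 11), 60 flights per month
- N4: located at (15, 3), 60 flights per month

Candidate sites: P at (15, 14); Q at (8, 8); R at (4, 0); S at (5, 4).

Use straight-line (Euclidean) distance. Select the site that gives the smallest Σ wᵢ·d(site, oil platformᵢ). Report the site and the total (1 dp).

Total weighted distance at each candidate:
  P (15, 14): total = 2526.8
  Q (8, 8): total = 1617.5
  R (4, 0): total = 3199.4
  S (5, 4): total = 2312.7
Minimum is at Q with total 1617.5 km.

Q, total 1617.5 km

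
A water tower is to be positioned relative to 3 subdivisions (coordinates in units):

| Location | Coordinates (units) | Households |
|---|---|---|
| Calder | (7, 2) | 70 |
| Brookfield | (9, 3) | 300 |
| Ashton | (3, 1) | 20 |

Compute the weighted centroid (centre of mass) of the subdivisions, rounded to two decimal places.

(8.33, 2.72)

The minimiser of Σwᵢ‖p−pᵢ‖² is the weighted centroid p* = (Σwᵢpᵢ)/(Σwᵢ).
Σwᵢ = 390.
Σwᵢxᵢ = 70·7 + 300·9 + 20·3 = 3250.
Σwᵢyᵢ = 70·2 + 300·3 + 20·1 = 1060.
x* = 3250/390 = 8.33, y* = 1060/390 = 2.72.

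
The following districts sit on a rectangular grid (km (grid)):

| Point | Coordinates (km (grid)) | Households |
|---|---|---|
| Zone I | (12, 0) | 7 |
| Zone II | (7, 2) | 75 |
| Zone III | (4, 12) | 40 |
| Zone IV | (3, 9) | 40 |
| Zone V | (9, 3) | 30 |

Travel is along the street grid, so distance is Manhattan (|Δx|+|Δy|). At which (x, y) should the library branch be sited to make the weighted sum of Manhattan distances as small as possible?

(7, 3)

Manhattan distance separates: Σwᵢ(|x−xᵢ|+|y−yᵢ|) = Σwᵢ|x−xᵢ| + Σwᵢ|y−yᵢ|, so x and y are optimised independently as 1-D weighted medians.
Total weight W = 192; half = 96.
x-coordinate, sorted with cumulative weight:
  x=3 (Zone IV, w=40) cum 40
  x=4 (Zone III, w=40) cum 80
  x=7 (Zone II, w=75) cum 155  ← median
  x=9 (Zone V, w=30) cum 185
  x=12 (Zone I, w=7) cum 192
⇒ x* = 7
y-coordinate, sorted with cumulative weight:
  y=0 (Zone I, w=7) cum 7
  y=2 (Zone II, w=75) cum 82
  y=3 (Zone V, w=30) cum 112  ← median
  y=9 (Zone IV, w=40) cum 152
  y=12 (Zone III, w=40) cum 192
⇒ y* = 3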